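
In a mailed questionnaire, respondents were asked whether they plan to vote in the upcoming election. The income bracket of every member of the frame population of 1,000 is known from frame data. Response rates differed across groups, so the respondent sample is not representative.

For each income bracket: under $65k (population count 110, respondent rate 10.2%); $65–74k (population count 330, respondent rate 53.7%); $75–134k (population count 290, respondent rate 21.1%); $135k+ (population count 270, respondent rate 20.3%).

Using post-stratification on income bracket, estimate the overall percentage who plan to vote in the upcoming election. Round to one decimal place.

Reweight to the known income bracket distribution:
  under $65k: (110/1,000) × 10.2 = 1.122
  $65–74k: (330/1,000) × 53.7 = 17.721
  $75–134k: (290/1,000) × 21.1 = 6.119
  $135k+: (270/1,000) × 20.3 = 5.481
Post-stratified estimate = 30.443 → 30.4%.

30.4%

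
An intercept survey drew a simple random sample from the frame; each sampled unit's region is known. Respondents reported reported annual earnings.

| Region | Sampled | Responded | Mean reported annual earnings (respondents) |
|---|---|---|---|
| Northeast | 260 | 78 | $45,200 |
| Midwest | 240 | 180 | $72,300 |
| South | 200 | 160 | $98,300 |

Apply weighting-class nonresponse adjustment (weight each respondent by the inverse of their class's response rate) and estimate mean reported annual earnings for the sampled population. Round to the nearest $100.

Class response rates: Northeast 78/260 = 30%, Midwest 180/240 = 75%, South 160/200 = 80%.
Weighting each respondent by the inverse class response rate inflates each class back to its sampled size, so the class weight is n_sampled:
  Northeast: 260 × 45,200 = 11,752,000
  Midwest: 240 × 72,300 = 17,352,000
  South: 200 × 98,300 = 19,660,000
Adjusted estimate = 48,764,000 / 700 = 69662.9 → $69,700.

$69,700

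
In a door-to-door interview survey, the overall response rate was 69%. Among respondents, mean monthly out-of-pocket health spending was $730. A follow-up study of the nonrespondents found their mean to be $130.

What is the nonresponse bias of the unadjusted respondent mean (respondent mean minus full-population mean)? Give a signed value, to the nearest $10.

Nonresponse fraction = 1 − 0.69 = 0.31.
Bias = (nonresponse fraction) × (respondent mean − nonrespondent mean)
     = 0.31 × (730 − 130) = 0.31 × 600 = 186.

+$190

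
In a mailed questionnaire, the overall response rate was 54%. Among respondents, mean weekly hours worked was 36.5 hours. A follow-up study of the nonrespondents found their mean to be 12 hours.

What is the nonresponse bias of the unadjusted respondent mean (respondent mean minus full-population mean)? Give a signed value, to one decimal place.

+11.3

Nonresponse fraction = 1 − 0.54 = 0.46.
Bias = (nonresponse fraction) × (respondent mean − nonrespondent mean)
     = 0.46 × (36.5 − 12) = 0.46 × 24.5 = 11.27.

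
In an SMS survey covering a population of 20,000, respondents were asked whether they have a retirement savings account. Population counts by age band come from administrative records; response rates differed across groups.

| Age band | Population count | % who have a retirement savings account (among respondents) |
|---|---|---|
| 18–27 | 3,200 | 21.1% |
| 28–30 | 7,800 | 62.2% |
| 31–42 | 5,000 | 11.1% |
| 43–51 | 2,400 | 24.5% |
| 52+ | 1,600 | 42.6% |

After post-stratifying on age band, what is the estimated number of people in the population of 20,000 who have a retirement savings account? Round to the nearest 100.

7,400

Apply each group's respondent rate to its population count:
  18–27: 3,200 × 21.1% = 675.2
  28–30: 7,800 × 62.2% = 4851.6
  31–42: 5,000 × 11.1% = 555
  43–51: 2,400 × 24.5% = 588
  52+: 1,600 × 42.6% = 681.6
Estimated total = 7351.4 → 7,400.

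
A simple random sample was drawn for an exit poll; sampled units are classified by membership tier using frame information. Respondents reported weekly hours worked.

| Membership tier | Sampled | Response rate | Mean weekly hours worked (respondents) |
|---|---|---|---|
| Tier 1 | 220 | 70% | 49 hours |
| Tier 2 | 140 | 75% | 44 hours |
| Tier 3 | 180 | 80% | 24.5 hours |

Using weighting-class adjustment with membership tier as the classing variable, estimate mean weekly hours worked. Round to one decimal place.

39.5

Weighting each respondent by the inverse class response rate inflates each class back to its sampled size, so the class weight is n_sampled:
  Tier 1: 220 × 49 = 10,780
  Tier 2: 140 × 44 = 6160
  Tier 3: 180 × 24.5 = 4410
Adjusted estimate = 21,350 / 540 = 39.537 → 39.5.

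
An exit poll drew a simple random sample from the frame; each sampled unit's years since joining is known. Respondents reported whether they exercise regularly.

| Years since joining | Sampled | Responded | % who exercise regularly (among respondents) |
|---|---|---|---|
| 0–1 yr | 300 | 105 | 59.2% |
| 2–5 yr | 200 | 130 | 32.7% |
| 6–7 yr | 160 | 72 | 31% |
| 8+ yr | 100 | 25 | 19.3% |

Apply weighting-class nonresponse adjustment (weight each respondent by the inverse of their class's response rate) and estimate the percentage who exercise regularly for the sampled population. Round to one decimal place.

41.0%

Class response rates: 0–1 yr 105/300 = 35%, 2–5 yr 130/200 = 65%, 6–7 yr 72/160 = 45%, 8+ yr 25/100 = 25%.
With weight = n_sampled/n_responded per class, the weighted class total is n_sampled:
  0–1 yr: 300 × 59.2 = 17,760
  2–5 yr: 200 × 32.7 = 6540
  6–7 yr: 160 × 31 = 4960
  8+ yr: 100 × 19.3 = 1930
Adjusted estimate = 31,190 / 760 = 41.0395 → 41.0%.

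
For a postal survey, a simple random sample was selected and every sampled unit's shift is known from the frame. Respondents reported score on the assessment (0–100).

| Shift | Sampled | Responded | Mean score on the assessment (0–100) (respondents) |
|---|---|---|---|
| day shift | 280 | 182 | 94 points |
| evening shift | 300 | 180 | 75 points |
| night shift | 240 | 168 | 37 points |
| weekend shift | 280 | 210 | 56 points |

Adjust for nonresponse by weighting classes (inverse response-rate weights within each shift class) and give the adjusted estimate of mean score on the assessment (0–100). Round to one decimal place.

66.7

Response rates by class: day shift 182/280 = 65%, evening shift 180/300 = 60%, night shift 168/240 = 70%, weekend shift 210/280 = 75%.
Each respondent's weight = sampled/responded in their class; summing within a class gives n_sampled, so:
  day shift: 280 × 94 = 26,320
  evening shift: 300 × 75 = 22,500
  night shift: 240 × 37 = 8880
  weekend shift: 280 × 56 = 15,680
Adjusted estimate = 73,380 / 1,100 = 66.7091 → 66.7.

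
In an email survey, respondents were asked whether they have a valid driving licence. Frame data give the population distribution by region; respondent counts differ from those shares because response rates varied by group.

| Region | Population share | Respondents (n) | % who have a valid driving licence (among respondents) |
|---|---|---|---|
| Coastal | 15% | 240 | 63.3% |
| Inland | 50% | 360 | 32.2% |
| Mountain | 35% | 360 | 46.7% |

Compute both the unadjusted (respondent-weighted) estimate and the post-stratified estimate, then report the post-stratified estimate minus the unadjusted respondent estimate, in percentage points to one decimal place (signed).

-3.5 percentage points

Without adjustment, the pooled respondent share is:
  (240/960)×63.3 + (360/960)×32.2 + (360/960)×46.7 = 45.4125%
Post-stratifying to population shares instead:
  0.15×63.3 + 0.5×32.2 + 0.35×46.7 = 41.94%
Difference = 41.94 − 45.4125 = -3.4725 pp.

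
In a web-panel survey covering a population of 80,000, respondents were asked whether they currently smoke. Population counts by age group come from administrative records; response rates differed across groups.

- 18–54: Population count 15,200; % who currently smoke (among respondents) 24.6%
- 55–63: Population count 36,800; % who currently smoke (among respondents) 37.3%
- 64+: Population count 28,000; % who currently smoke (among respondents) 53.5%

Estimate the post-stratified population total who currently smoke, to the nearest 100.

Apply each group's respondent rate to its population count:
  18–54: 15,200 × 24.6% = 3739.2
  55–63: 36,800 × 37.3% = 13726.4
  64+: 28,000 × 53.5% = 14,980
Estimated total = 32445.6 → 32,400.

32,400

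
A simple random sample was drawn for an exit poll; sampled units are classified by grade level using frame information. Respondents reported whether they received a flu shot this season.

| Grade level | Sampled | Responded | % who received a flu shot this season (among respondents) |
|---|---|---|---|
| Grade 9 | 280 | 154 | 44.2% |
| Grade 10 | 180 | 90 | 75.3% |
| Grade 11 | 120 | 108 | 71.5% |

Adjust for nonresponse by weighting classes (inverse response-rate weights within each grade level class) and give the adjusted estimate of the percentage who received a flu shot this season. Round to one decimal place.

Class response rates: Grade 9 154/280 = 55%, Grade 10 90/180 = 50%, Grade 11 108/120 = 90%.
Inverse-response-rate weighting restores each class to its sampled count, so class totals weight by n_sampled:
  Grade 9: 280 × 44.2 = 12,376
  Grade 10: 180 × 75.3 = 13,554
  Grade 11: 120 × 71.5 = 8580
Adjusted estimate = 34,510 / 580 = 59.5 → 59.5%.

59.5%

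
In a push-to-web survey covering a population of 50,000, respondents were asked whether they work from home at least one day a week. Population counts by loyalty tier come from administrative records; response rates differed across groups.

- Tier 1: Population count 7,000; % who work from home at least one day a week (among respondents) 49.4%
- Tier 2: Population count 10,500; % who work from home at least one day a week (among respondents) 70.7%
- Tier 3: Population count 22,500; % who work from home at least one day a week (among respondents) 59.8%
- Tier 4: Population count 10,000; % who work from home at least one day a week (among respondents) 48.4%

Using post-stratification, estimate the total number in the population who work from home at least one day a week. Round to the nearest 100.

Each cell contributes its population count × the respondent rate:
  Tier 1: 7,000 × 49.4% = 3458
  Tier 2: 10,500 × 70.7% = 7423.5
  Tier 3: 22,500 × 59.8% = 13,455
  Tier 4: 10,000 × 48.4% = 4840
Estimated total = 29176.5 → 29,200.

29,200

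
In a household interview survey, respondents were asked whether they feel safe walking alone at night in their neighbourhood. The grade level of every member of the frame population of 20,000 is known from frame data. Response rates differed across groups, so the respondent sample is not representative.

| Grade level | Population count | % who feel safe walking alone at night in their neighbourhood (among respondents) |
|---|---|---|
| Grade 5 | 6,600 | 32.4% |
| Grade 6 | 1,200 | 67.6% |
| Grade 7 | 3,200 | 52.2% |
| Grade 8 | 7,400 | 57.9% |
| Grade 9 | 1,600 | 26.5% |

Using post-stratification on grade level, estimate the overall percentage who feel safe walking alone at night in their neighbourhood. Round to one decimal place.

46.6%

Reweight to the known grade level distribution:
  Grade 5: (6,600/20,000) × 32.4 = 10.692
  Grade 6: (1,200/20,000) × 67.6 = 4.056
  Grade 7: (3,200/20,000) × 52.2 = 8.352
  Grade 8: (7,400/20,000) × 57.9 = 21.423
  Grade 9: (1,600/20,000) × 26.5 = 2.12
Post-stratified estimate = 46.643 → 46.6%.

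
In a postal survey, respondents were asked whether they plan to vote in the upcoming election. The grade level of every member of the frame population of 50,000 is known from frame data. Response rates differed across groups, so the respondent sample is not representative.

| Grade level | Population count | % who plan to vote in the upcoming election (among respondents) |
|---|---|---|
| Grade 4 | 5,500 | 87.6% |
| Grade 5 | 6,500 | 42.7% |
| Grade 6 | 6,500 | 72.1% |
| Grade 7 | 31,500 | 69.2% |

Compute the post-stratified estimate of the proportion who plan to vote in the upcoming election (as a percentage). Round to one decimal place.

68.2%

Reweight to the known grade level distribution:
  Grade 4: (5,500/50,000) × 87.6 = 9.636
  Grade 5: (6,500/50,000) × 42.7 = 5.551
  Grade 6: (6,500/50,000) × 72.1 = 9.373
  Grade 7: (31,500/50,000) × 69.2 = 43.596
Post-stratified estimate = 68.156 → 68.2%.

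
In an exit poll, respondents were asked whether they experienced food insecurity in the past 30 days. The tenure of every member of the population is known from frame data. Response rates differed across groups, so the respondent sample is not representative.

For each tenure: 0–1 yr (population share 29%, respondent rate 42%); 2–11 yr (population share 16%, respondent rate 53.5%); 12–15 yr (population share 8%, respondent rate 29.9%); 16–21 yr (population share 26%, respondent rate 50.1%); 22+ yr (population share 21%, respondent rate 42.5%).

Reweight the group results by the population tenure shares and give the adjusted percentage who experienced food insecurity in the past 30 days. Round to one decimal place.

Reweight to the known tenure distribution:
  0–1 yr: 0.29 × 42 = 12.18
  2–11 yr: 0.16 × 53.5 = 8.56
  12–15 yr: 0.08 × 29.9 = 2.392
  16–21 yr: 0.26 × 50.1 = 13.026
  22+ yr: 0.21 × 42.5 = 8.925
Post-stratified estimate = 45.083 → 45.1%.

45.1%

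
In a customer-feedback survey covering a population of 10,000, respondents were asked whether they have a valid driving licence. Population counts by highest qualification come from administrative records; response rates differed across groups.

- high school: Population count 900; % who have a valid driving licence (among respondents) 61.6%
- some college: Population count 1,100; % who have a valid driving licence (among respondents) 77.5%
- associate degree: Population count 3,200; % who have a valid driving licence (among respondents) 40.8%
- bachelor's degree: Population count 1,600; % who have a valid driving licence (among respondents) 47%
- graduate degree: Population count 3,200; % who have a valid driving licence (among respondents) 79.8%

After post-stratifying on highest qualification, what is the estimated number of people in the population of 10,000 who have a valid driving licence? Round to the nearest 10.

6,020

Each cell contributes its population count × the respondent rate:
  high school: 900 × 61.6% = 554.4
  some college: 1,100 × 77.5% = 852.5
  associate degree: 3,200 × 40.8% = 1305.6
  bachelor's degree: 1,600 × 47% = 752
  graduate degree: 3,200 × 79.8% = 2553.6
Estimated total = 6018.1 → 6,020.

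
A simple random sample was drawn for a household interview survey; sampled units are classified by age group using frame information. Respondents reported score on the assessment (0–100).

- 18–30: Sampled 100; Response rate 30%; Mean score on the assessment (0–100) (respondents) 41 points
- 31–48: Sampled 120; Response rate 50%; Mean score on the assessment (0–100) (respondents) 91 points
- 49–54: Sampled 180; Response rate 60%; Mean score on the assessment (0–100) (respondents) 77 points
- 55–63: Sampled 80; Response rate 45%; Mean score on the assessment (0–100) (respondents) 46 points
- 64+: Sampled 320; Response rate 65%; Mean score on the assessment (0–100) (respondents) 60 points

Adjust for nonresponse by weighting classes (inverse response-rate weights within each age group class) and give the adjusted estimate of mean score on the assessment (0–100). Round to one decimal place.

Weighting each respondent by the inverse class response rate inflates each class back to its sampled size, so the class weight is n_sampled:
  18–30: 100 × 41 = 4100
  31–48: 120 × 91 = 10,920
  49–54: 180 × 77 = 13,860
  55–63: 80 × 46 = 3680
  64+: 320 × 60 = 19,200
Adjusted estimate = 51,760 / 800 = 64.7 → 64.7.

64.7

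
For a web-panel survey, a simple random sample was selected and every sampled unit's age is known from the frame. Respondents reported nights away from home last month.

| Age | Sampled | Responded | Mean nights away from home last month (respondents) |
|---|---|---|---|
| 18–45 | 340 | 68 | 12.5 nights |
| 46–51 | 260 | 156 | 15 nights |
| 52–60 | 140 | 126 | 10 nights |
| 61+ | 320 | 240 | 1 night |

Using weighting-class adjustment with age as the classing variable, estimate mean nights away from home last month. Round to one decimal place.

Response rates by class: 18–45 68/340 = 20%, 46–51 156/260 = 60%, 52–60 126/140 = 90%, 61+ 240/320 = 75%.
Weighting each respondent by the inverse class response rate inflates each class back to its sampled size, so the class weight is n_sampled:
  18–45: 340 × 12.5 = 4250
  46–51: 260 × 15 = 3900
  52–60: 140 × 10 = 1400
  61+: 320 × 1 = 320
Adjusted estimate = 9870 / 1,060 = 9.31132 → 9.3.

9.3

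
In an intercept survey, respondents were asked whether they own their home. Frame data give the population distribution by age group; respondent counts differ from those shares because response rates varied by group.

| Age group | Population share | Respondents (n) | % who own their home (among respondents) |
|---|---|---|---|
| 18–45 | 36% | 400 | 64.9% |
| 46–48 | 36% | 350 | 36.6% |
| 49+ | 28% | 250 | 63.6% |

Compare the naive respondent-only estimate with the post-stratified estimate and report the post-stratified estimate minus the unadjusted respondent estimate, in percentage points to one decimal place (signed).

Without adjustment, the pooled respondent share is:
  (400/1000)×64.9 + (350/1000)×36.6 + (250/1000)×63.6 = 54.67%
Post-stratifying to population shares instead:
  0.36×64.9 + 0.36×36.6 + 0.28×63.6 = 54.348%
Difference = 54.348 − 54.67 = -0.322 pp.

-0.3 percentage points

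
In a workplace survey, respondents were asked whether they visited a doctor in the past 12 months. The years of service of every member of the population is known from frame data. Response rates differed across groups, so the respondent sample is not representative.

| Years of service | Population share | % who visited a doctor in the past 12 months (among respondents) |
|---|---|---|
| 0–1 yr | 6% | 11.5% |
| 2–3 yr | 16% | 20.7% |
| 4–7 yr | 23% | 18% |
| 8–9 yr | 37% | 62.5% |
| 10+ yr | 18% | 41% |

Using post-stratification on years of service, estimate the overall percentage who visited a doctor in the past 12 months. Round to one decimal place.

38.6%

Weight each group's respondent value by its population share:
  0–1 yr: 0.06 × 11.5 = 0.69
  2–3 yr: 0.16 × 20.7 = 3.312
  4–7 yr: 0.23 × 18 = 4.14
  8–9 yr: 0.37 × 62.5 = 23.125
  10+ yr: 0.18 × 41 = 7.38
Post-stratified estimate = 38.647 → 38.6%.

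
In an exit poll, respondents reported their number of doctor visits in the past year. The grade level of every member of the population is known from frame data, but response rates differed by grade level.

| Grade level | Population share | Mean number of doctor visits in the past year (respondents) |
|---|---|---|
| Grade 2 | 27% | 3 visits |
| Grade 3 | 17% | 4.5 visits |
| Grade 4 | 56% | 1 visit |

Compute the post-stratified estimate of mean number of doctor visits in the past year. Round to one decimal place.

2.1

Each cell contributes population-share × respondent value:
  Grade 2: 0.27 × 3 = 0.81
  Grade 3: 0.17 × 4.5 = 0.765
  Grade 4: 0.56 × 1 = 0.56
Post-stratified estimate = 2.135 → 2.1.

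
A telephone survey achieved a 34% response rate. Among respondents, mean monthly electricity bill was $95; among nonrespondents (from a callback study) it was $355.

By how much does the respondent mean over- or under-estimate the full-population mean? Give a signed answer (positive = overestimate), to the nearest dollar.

Nonresponse fraction = 1 − 0.34 = 0.66.
Bias = (nonresponse fraction) × (respondent mean − nonrespondent mean)
     = 0.66 × (95 − 355) = 0.66 × -260 = -171.6.

-$172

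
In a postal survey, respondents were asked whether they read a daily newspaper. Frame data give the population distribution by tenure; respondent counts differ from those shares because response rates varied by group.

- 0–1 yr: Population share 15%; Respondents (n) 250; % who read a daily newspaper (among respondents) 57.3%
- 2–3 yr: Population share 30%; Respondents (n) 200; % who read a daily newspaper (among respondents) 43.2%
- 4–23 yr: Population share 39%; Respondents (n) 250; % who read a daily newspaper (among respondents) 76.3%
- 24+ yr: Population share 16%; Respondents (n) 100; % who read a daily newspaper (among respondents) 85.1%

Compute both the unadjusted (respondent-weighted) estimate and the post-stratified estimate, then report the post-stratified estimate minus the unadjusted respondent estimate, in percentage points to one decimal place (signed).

Naive respondent-only estimate (weights = respondent counts):
  (250/800)×57.3 + (200/800)×43.2 + (250/800)×76.3 + (100/800)×85.1 = 63.1875%
Post-stratified estimate weights by population shares:
  0.15×57.3 + 0.3×43.2 + 0.39×76.3 + 0.16×85.1 = 64.928%
Difference = 64.928 − 63.1875 = 1.7405 pp.

+1.7 percentage points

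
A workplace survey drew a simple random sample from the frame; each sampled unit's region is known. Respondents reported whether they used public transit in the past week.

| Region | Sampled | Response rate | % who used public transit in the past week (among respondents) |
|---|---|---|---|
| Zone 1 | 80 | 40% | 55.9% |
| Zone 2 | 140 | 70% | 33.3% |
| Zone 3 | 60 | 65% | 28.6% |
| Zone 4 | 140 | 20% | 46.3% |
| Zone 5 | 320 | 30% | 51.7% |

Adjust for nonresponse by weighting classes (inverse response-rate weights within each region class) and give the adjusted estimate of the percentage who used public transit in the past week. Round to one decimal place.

Inverse-response-rate weighting restores each class to its sampled count, so class totals weight by n_sampled:
  Zone 1: 80 × 55.9 = 4472
  Zone 2: 140 × 33.3 = 4662
  Zone 3: 60 × 28.6 = 1716
  Zone 4: 140 × 46.3 = 6482
  Zone 5: 320 × 51.7 = 16,544
Adjusted estimate = 33,876 / 740 = 45.7784 → 45.8%.

45.8%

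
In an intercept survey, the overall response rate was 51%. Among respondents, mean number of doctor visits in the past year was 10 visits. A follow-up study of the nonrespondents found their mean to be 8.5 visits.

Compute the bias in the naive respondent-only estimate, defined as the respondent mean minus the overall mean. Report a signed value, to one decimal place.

Nonresponse fraction = 1 − 0.51 = 0.49.
Bias = (nonresponse fraction) × (respondent mean − nonrespondent mean)
     = 0.49 × (10 − 8.5) = 0.49 × 1.5 = 0.735.

+0.7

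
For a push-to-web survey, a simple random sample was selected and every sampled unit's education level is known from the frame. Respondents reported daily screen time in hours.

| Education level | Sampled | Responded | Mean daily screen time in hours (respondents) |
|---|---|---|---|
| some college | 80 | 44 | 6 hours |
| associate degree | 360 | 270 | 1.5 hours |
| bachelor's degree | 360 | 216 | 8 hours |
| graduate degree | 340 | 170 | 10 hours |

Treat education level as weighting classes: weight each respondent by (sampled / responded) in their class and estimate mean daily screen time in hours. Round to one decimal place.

Response rates by class: some college 44/80 = 55%, associate degree 270/360 = 75%, bachelor's degree 216/360 = 60%, graduate degree 170/340 = 50%.
Weighting each respondent by the inverse class response rate inflates each class back to its sampled size, so the class weight is n_sampled:
  some college: 80 × 6 = 480
  associate degree: 360 × 1.5 = 540
  bachelor's degree: 360 × 8 = 2880
  graduate degree: 340 × 10 = 3400
Adjusted estimate = 7300 / 1,140 = 6.40351 → 6.4.

6.4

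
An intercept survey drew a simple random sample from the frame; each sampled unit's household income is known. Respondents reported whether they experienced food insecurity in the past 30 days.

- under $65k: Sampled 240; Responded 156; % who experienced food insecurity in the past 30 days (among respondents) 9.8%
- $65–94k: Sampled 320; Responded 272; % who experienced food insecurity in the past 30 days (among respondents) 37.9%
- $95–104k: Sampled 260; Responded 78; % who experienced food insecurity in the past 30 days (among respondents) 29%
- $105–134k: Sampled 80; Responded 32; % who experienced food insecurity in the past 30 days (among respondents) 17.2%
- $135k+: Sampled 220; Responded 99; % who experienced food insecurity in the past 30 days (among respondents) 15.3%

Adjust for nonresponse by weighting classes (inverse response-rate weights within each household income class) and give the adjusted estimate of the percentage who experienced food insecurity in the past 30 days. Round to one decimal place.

Response rates by class: under $65k 156/240 = 65%, $65–94k 272/320 = 85%, $95–104k 78/260 = 30%, $105–134k 32/80 = 40%, $135k+ 99/220 = 45%.
Each respondent's weight = sampled/responded in their class; summing within a class gives n_sampled, so:
  under $65k: 240 × 9.8 = 2352
  $65–94k: 320 × 37.9 = 12,128
  $95–104k: 260 × 29 = 7540
  $105–134k: 80 × 17.2 = 1376
  $135k+: 220 × 15.3 = 3366
Adjusted estimate = 26,762 / 1,120 = 23.8946 → 23.9%.

23.9%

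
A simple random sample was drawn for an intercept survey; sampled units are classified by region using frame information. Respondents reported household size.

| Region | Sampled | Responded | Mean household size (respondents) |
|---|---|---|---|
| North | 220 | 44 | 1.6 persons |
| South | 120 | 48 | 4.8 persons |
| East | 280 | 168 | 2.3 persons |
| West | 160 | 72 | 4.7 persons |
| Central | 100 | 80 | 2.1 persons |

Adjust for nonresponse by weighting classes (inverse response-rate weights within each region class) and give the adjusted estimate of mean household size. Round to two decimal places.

2.88

Class response rates: North 44/220 = 20%, South 48/120 = 40%, East 168/280 = 60%, West 72/160 = 45%, Central 80/100 = 80%.
With weight = n_sampled/n_responded per class, the weighted class total is n_sampled:
  North: 220 × 1.6 = 352
  South: 120 × 4.8 = 576
  East: 280 × 2.3 = 644
  West: 160 × 4.7 = 752
  Central: 100 × 2.1 = 210
Adjusted estimate = 2534 / 880 = 2.87954 → 2.88.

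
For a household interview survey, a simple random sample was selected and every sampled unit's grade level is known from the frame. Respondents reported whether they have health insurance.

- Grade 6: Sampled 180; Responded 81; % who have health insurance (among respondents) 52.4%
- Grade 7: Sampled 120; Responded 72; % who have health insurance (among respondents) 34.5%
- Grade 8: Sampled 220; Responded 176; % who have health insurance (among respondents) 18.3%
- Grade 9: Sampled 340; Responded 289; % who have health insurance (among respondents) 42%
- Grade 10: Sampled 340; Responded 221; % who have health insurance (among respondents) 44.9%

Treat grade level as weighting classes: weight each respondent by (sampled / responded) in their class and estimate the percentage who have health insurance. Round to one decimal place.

Response rates by class: Grade 6 81/180 = 45%, Grade 7 72/120 = 60%, Grade 8 176/220 = 80%, Grade 9 289/340 = 85%, Grade 10 221/340 = 65%.
With weight = n_sampled/n_responded per class, the weighted class total is n_sampled:
  Grade 6: 180 × 52.4 = 9432
  Grade 7: 120 × 34.5 = 4140
  Grade 8: 220 × 18.3 = 4026
  Grade 9: 340 × 42 = 14,280
  Grade 10: 340 × 44.9 = 15,266
Adjusted estimate = 47,144 / 1,200 = 39.2867 → 39.3%.

39.3%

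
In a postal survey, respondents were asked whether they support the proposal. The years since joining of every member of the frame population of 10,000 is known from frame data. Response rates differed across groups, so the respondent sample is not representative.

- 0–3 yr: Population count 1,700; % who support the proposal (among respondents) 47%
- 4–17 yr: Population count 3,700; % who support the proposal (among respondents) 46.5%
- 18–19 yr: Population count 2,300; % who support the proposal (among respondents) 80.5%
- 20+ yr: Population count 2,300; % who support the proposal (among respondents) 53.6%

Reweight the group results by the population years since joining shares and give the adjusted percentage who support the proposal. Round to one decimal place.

Reweight to the known years since joining distribution:
  0–3 yr: (1,700/10,000) × 47 = 7.99
  4–17 yr: (3,700/10,000) × 46.5 = 17.205
  18–19 yr: (2,300/10,000) × 80.5 = 18.515
  20+ yr: (2,300/10,000) × 53.6 = 12.328
Post-stratified estimate = 56.038 → 56.0%.

56.0%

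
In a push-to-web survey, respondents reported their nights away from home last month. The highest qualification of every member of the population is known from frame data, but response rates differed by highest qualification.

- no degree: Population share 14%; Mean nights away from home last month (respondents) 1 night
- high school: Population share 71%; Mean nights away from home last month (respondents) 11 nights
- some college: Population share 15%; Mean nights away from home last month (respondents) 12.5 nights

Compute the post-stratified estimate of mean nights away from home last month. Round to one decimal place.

9.8

Each cell contributes population-share × respondent value:
  no degree: 0.14 × 1 = 0.14
  high school: 0.71 × 11 = 7.81
  some college: 0.15 × 12.5 = 1.875
Post-stratified estimate = 9.825 → 9.8.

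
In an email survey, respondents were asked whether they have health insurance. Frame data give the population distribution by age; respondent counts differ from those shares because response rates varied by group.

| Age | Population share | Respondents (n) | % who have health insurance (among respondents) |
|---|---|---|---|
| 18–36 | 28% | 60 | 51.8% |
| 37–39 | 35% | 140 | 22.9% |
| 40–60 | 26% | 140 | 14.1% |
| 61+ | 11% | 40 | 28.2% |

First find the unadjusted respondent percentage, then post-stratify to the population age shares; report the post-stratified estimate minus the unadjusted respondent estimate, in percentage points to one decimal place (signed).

+4.5 percentage points

Unadjusted (pooled respondent) estimate weights by respondent counts:
  (60/380)×51.8 + (140/380)×22.9 + (140/380)×14.1 + (40/380)×28.2 = 24.7789%
Reweighting by population age shares:
  0.28×51.8 + 0.35×22.9 + 0.26×14.1 + 0.11×28.2 = 29.287%
Difference = 29.287 − 24.7789 = 4.5081 pp.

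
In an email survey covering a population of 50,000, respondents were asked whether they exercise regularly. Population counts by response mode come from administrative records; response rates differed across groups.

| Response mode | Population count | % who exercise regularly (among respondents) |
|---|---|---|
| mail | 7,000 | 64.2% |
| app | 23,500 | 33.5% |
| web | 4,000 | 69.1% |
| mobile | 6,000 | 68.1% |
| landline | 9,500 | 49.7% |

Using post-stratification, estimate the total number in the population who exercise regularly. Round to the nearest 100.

23,900

Each cell contributes its population count × the respondent rate:
  mail: 7,000 × 64.2% = 4494
  app: 23,500 × 33.5% = 7872.5
  web: 4,000 × 69.1% = 2764
  mobile: 6,000 × 68.1% = 4086
  landline: 9,500 × 49.7% = 4721.5
Estimated total = 23,938 → 23,900.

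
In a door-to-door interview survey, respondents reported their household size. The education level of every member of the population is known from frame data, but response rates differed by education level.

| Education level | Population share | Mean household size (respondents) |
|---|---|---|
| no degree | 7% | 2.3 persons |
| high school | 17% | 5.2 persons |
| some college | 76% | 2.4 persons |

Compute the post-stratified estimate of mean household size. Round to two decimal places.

Post-stratification weights by population share, not respondent share:
  no degree: 0.07 × 2.3 = 0.161
  high school: 0.17 × 5.2 = 0.884
  some college: 0.76 × 2.4 = 1.824
Post-stratified estimate = 2.869 → 2.87.

2.87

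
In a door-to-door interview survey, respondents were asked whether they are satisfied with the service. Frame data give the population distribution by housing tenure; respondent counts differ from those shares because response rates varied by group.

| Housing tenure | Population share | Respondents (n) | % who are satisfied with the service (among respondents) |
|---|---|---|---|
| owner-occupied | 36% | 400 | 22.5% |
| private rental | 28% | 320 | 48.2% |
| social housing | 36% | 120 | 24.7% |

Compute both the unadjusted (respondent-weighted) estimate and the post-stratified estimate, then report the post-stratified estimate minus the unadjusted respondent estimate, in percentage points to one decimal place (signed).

Naive respondent-only estimate (weights = respondent counts):
  (400/840)×22.5 + (320/840)×48.2 + (120/840)×24.7 = 32.6048%
Post-stratifying to population shares instead:
  0.36×22.5 + 0.28×48.2 + 0.36×24.7 = 30.488%
Difference = 30.488 − 32.6048 = -2.1168 pp.

-2.1 percentage points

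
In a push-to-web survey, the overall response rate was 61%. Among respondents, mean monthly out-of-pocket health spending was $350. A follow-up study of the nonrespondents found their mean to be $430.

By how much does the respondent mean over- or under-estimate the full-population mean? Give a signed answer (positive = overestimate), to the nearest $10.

Nonresponse fraction = 1 − 0.61 = 0.39.
Bias = (nonresponse fraction) × (respondent mean − nonrespondent mean)
     = 0.39 × (350 − 430) = 0.39 × -80 = -31.2.

-$30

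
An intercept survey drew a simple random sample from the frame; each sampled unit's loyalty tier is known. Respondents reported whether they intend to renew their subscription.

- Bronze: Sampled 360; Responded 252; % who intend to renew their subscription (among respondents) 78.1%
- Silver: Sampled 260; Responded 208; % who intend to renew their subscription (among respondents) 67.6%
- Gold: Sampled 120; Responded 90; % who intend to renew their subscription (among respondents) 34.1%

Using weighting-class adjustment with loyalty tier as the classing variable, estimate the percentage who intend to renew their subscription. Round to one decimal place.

67.3%

Class response rates: Bronze 252/360 = 70%, Silver 208/260 = 80%, Gold 90/120 = 75%.
Weighting each respondent by the inverse class response rate inflates each class back to its sampled size, so the class weight is n_sampled:
  Bronze: 360 × 78.1 = 28116
  Silver: 260 × 67.6 = 17,576
  Gold: 120 × 34.1 = 4092
Adjusted estimate = 49,784 / 740 = 67.2757 → 67.3%.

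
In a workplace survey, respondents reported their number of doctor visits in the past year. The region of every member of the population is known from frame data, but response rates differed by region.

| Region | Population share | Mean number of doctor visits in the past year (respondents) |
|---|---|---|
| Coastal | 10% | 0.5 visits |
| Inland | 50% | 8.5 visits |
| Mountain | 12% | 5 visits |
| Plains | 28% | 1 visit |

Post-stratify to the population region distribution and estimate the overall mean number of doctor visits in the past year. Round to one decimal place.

5.2

Weight each group's respondent value by its population share:
  Coastal: 0.1 × 0.5 = 0.05
  Inland: 0.5 × 8.5 = 4.25
  Mountain: 0.12 × 5 = 0.6
  Plains: 0.28 × 1 = 0.28
Post-stratified estimate = 5.18 → 5.2.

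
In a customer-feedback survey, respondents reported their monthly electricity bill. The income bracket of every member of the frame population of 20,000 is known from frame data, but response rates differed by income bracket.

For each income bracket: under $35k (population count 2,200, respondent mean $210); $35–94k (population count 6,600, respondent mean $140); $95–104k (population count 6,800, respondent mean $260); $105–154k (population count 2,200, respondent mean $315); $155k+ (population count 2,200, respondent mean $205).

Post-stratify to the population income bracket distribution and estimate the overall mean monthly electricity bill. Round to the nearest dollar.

$215

Each cell contributes population-share × respondent value:
  under $35k: (2,200/20,000) × 210 = 23.1
  $35–94k: (6,600/20,000) × 140 = 46.2
  $95–104k: (6,800/20,000) × 260 = 88.4
  $105–154k: (2,200/20,000) × 315 = 34.65
  $155k+: (2,200/20,000) × 205 = 22.55
Post-stratified estimate = 214.9 → $215.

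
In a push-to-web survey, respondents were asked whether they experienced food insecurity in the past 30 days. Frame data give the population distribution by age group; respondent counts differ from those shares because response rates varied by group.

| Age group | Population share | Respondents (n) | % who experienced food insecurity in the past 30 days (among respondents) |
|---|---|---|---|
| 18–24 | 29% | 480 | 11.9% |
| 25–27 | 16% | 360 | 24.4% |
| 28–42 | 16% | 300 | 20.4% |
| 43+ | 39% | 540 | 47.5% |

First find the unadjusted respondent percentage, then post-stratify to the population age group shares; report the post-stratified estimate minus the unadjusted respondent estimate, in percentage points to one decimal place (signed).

Without adjustment, the pooled respondent share is:
  (480/1680)×11.9 + (360/1680)×24.4 + (300/1680)×20.4 + (540/1680)×47.5 = 27.5393%
Reweighting by population age group shares:
  0.29×11.9 + 0.16×24.4 + 0.16×20.4 + 0.39×47.5 = 29.144%
Difference = 29.144 − 27.5393 = 1.6047 pp.

+1.6 percentage points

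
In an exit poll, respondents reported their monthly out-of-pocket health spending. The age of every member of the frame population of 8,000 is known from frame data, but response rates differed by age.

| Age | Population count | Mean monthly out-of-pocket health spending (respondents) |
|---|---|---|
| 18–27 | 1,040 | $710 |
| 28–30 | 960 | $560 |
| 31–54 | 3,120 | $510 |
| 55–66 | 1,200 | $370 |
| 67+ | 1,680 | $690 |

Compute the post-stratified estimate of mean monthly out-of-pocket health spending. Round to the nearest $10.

$560

Post-stratification weights by population share, not respondent share:
  18–27: (1,040/8,000) × 710 = 92.3
  28–30: (960/8,000) × 560 = 67.2
  31–54: (3,120/8,000) × 510 = 198.9
  55–66: (1,200/8,000) × 370 = 55.5
  67+: (1,680/8,000) × 690 = 144.9
Post-stratified estimate = 558.8 → $560.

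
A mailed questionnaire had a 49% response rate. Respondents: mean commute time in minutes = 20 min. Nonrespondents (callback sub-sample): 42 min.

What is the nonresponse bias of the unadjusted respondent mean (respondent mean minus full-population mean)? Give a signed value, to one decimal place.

Nonresponse fraction = 1 − 0.49 = 0.51.
Bias = (nonresponse fraction) × (respondent mean − nonrespondent mean)
     = 0.51 × (20 − 42) = 0.51 × -22 = -11.22.

-11.2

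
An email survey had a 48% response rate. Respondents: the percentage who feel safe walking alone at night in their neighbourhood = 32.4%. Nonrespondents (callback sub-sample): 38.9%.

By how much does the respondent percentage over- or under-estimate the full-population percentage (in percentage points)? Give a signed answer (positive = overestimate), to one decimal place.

Nonresponse fraction = 1 − 0.48 = 0.52.
Bias = (nonresponse fraction) × (respondent percentage − nonrespondent percentage)
     = 0.52 × (32.4 − 38.9) = 0.52 × -6.5 = -3.38.

-3.4 percentage points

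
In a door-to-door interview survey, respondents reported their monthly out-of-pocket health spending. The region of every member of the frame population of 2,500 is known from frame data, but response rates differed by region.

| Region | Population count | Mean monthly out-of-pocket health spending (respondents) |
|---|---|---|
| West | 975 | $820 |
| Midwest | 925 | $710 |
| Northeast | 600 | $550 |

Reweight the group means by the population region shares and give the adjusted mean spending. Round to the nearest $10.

$710

Each cell contributes population-share × respondent value:
  West: (975/2,500) × 820 = 319.8
  Midwest: (925/2,500) × 710 = 262.7
  Northeast: (600/2,500) × 550 = 132
Post-stratified estimate = 714.5 → $710.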